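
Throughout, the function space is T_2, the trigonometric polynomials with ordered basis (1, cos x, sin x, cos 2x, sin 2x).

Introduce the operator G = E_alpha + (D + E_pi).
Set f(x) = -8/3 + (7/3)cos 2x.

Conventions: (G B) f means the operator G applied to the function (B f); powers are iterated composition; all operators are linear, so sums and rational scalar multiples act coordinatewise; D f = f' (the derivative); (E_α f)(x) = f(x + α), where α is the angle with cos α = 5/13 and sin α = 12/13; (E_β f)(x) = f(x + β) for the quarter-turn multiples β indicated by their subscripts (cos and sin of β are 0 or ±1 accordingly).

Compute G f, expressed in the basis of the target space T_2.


g(x) = -16/3 + (350/507)cos 2x - (3206/507)sin 2x

E_alpha f = -8/3 - (833/507)cos 2x - (280/169)sin 2x
D f = -(14/3)sin 2x
E_pi f = -8/3 + (7/3)cos 2x
(D + E_pi) f = -8/3 + (7/3)cos 2x - (14/3)sin 2x
(E_alpha + (D + E_pi)) f = -16/3 + (350/507)cos 2x - (3206/507)sin 2x


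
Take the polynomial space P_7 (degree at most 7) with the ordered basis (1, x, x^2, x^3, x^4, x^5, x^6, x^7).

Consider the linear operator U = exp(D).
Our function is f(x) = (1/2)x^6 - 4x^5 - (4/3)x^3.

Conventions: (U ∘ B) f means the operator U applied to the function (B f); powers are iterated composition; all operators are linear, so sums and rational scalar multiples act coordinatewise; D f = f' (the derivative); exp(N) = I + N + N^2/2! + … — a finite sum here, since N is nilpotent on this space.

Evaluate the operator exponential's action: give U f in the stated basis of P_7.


the result is g(x) = (1/2)x^6 - x^5 - (25/2)x^4 - (94/3)x^3 - (73/2)x^2 - 21x - 29/6

order-1 term: 3x^5 - 20x^4 - 4x^2
order-2 term: (15/2)x^4 - 40x^3 - 4x
order-3 term: 10x^3 - 40x^2 - 4/3
order-4 term: (15/2)x^2 - 20x
order-5 term: 3x - 4
order-6 term: 1/2
the series for exp(D) f terminates at order 6
exp(D) f = (1/2)x^6 - x^5 - (25/2)x^4 - (94/3)x^3 - (73/2)x^2 - 21x - 29/6


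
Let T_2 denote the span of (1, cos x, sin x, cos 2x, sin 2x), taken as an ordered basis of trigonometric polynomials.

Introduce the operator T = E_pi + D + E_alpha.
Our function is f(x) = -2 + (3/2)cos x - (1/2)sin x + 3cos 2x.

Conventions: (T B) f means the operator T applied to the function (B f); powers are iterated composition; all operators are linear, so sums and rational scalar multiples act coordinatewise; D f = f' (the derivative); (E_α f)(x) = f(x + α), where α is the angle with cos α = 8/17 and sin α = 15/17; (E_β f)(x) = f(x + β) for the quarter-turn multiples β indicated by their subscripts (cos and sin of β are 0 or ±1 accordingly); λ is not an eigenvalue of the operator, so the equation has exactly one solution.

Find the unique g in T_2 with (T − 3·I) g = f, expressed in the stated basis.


write g with unknown coordinates in the stated basis and equate coefficients in (T − 3·I) g = f
solving from the highest basis element down gives g = 2 - (37/136)cos x + (39/136)sin x - (2217/4205)cos 2x + (2454/4205)sin 2x
check: T g = 4 + (93/136)cos x + (49/136)sin x + (5964/4205)cos 2x + (7362/4205)sin 2x
so T g − 3·g = -2 + (3/2)cos x - (1/2)sin x + 3cos 2x = f ✓

g(x) = 2 - (37/136)cos x + (39/136)sin x - (2217/4205)cos 2x + (2454/4205)sin 2x


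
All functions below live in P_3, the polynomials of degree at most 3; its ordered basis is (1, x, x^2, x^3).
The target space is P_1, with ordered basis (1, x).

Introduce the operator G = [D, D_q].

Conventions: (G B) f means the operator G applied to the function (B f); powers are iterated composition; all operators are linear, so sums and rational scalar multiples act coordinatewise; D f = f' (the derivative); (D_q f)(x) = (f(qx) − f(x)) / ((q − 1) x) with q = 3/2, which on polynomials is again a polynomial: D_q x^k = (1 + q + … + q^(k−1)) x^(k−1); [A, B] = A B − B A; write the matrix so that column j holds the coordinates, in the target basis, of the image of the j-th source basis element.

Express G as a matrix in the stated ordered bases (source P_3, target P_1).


the matrix is [[0, 0, 1/2, 0]; [0, 0, 0, 2]] (rows listed top to bottom)

image of 1: 0
image of x: 0
image of x^2: 1/2
image of x^3: 2x
each image's coordinates form column j of the matrix


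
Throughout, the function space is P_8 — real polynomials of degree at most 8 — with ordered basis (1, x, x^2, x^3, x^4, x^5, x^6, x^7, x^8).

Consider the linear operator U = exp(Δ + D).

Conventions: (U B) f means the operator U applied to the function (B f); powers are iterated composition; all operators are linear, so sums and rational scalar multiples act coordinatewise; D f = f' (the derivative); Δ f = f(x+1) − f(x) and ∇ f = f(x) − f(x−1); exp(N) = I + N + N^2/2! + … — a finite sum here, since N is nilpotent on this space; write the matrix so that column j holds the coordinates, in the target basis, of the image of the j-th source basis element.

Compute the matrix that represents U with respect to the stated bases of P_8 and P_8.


image of 1: 1
image of x: x + 2
image of x^2: x^2 + 4x + 5
image of x^3: x^3 + 6x^2 + 15x + 15
image of x^4: x^4 + 8x^3 + 30x^2 + 60x + 52
image of x^5: x^5 + 10x^4 + 50x^3 + 150x^2 + 260x + 203
image of x^6: x^6 + 12x^5 + 75x^4 + 300x^3 + 780x^2 + 1218x + 877
image of x^7: x^7 + 14x^6 + 105x^5 + 525x^4 + 1820x^3 + 4263x^2 + 6139x + 4140
image of x^8: x^8 + 16x^7 + 140x^6 + 840x^5 + 3640x^4 + 11368x^3 + 24556x^2 + 33120x + 21147
each image's coordinates form column j of the matrix

the matrix is [[1, 2, 5, 15, 52, 203, 877, 4140, 21147]; [0, 1, 4, 15, 60, 260, 1218, 6139, 33120]; [0, 0, 1, 6, 30, 150, 780, 4263, 24556]; [0, 0, 0, 1, 8, 50, 300, 1820, 11368]; [0, 0, 0, 0, 1, 10, 75, 525, 3640]; [0, 0, 0, 0, 0, 1, 12, 105, 840]; [0, 0, 0, 0, 0, 0, 1, 14, 140]; [0, 0, 0, 0, 0, 0, 0, 1, 16]; [0, 0, 0, 0, 0, 0, 0, 0, 1]] (rows listed top to bottom)


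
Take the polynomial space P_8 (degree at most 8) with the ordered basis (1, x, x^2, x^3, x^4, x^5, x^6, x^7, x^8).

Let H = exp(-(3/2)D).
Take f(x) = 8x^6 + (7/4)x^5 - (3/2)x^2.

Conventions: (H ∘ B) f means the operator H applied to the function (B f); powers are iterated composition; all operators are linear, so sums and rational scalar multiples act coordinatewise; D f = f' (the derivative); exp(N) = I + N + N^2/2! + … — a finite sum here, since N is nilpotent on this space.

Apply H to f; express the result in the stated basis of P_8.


the result is g(x) = 8x^6 - (281/4)x^5 + (2055/8)x^4 - (4005/8)x^3 + (8751/16)x^2 - (20205/64)x + 9531/128

order-1 term: -72x^5 - (105/8)x^4 + (9/2)x
order-2 term: 270x^4 + (315/8)x^3 - 27/8
order-3 term: -540x^3 - (945/16)x^2
order-4 term: (1215/2)x^2 + (2835/64)x
order-5 term: -(729/2)x - 1701/128
order-6 term: 729/8
the series for exp(-(3/2)D) f terminates at order 6
exp(-(3/2)D) f = 8x^6 - (281/4)x^5 + (2055/8)x^4 - (4005/8)x^3 + (8751/16)x^2 - (20205/64)x + 9531/128


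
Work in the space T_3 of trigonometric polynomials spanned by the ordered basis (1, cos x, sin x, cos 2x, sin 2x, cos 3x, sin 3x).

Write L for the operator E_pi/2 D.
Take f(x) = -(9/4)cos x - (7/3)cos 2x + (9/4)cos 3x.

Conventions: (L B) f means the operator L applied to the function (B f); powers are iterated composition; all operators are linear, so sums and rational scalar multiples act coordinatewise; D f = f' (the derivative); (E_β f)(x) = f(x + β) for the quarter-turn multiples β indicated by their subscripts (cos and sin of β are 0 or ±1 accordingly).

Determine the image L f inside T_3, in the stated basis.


D f = (9/4)sin x + (14/3)sin 2x - (27/4)sin 3x
E_pi/2 D f = (9/4)cos x - (14/3)sin 2x + (27/4)cos 3x

the result is g(x) = (9/4)cos x - (14/3)sin 2x + (27/4)cos 3x


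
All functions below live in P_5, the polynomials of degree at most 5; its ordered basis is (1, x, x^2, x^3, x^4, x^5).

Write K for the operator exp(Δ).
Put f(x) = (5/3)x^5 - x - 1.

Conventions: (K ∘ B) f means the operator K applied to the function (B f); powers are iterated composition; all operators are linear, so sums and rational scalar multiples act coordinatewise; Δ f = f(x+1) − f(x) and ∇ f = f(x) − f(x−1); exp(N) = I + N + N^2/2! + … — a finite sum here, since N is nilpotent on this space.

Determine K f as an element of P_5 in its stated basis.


order-1 term: (25/3)x^4 + (50/3)x^3 + (50/3)x^2 + (25/3)x + 2/3
order-2 term: (50/3)x^3 + 50x^2 + (175/3)x + 25
order-3 term: (50/3)x^2 + 50x + 125/3
order-4 term: (25/3)x + 50/3
order-5 term: 5/3
the series for exp(Δ) f terminates at order 5
exp(Δ) f = (5/3)x^5 + (25/3)x^4 + (100/3)x^3 + (250/3)x^2 + 124x + 254/3

the result is g(x) = (5/3)x^5 + (25/3)x^4 + (100/3)x^3 + (250/3)x^2 + 124x + 254/3


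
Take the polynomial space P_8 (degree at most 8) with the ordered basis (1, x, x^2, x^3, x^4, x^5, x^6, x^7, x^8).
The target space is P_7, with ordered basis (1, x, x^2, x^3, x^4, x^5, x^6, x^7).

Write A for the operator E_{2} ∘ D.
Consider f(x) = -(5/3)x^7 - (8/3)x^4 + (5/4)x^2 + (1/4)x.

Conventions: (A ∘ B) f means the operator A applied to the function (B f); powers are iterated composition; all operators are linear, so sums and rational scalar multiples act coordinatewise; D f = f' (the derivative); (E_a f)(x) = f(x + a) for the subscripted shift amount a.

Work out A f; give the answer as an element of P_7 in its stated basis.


D f = -(35/3)x^6 - (32/3)x^3 + (5/2)x + 1/4
E_{2} D f = -(35/3)x^6 - 140x^5 - 700x^4 - (5632/3)x^3 - 2864x^2 - (4731/2)x - 3307/4

the image equals g(x) = -(35/3)x^6 - 140x^5 - 700x^4 - (5632/3)x^3 - 2864x^2 - (4731/2)x - 3307/4


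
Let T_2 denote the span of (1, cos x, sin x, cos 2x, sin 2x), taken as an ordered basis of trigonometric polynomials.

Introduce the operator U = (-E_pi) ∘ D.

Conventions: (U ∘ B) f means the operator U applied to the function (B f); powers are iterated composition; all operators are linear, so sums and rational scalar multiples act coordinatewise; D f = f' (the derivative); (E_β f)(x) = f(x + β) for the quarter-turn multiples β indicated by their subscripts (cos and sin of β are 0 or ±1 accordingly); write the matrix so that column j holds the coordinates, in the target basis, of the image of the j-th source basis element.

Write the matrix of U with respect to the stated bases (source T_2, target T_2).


image of 1: 0
image of cos x: -sin x
image of sin x: cos x
image of cos 2x: 2sin 2x
image of sin 2x: -2cos 2x
each image's coordinates form column j of the matrix

the matrix is [[0, 0, 0, 0, 0]; [0, 0, 1, 0, 0]; [0, -1, 0, 0, 0]; [0, 0, 0, 0, -2]; [0, 0, 0, 2, 0]] (rows listed top to bottom)


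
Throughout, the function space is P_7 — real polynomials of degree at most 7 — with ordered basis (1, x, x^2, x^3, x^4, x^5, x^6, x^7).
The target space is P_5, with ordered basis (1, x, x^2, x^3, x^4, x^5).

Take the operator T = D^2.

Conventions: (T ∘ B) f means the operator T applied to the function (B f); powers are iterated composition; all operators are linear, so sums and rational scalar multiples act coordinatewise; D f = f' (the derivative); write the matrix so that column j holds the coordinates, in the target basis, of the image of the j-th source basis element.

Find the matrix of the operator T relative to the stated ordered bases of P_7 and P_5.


image of 1: 0
image of x: 0
image of x^2: 2
image of x^3: 6x
image of x^4: 12x^2
image of x^5: 20x^3
image of x^6: 30x^4
image of x^7: 42x^5
each image's coordinates form column j of the matrix

the matrix is [[0, 0, 2, 0, 0, 0, 0, 0]; [0, 0, 0, 6, 0, 0, 0, 0]; [0, 0, 0, 0, 12, 0, 0, 0]; [0, 0, 0, 0, 0, 20, 0, 0]; [0, 0, 0, 0, 0, 0, 30, 0]; [0, 0, 0, 0, 0, 0, 0, 42]] (rows listed top to bottom)


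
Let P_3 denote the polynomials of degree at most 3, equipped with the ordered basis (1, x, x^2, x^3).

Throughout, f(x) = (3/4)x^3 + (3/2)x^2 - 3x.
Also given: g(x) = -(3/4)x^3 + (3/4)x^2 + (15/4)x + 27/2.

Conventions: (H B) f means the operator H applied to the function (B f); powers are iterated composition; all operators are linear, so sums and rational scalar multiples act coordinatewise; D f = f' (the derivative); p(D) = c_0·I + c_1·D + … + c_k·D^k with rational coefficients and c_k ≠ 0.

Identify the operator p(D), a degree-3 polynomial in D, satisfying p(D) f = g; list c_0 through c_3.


D^0 f = (3/4)x^3 + (3/2)x^2 - 3x
D^1 f = (9/4)x^2 + 3x - 3
D^2 f = (9/2)x + 3
D^3 f = 9/2
matching coefficients of g against c_0 f + c_1 Df + … from the top degree down determines the c_i
solution: c_0 = -1, c_1 = 1, c_2 = -1/2, c_3 = 4

p(D) = -I + D − (1/2)·D^2 + 4·D^3, i.e. c_0 = -1, c_1 = 1, c_2 = -1/2, c_3 = 4


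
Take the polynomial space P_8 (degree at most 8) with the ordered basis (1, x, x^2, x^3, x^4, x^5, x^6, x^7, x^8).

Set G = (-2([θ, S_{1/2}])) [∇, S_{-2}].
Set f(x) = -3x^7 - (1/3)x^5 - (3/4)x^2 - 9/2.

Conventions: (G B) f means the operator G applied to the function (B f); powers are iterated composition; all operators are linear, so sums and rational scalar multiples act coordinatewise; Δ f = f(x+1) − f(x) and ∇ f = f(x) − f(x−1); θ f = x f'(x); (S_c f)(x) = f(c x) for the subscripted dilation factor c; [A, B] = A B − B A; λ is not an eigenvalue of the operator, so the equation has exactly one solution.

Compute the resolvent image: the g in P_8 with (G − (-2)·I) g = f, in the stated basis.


g(x) = -(3/2)x^7 - (1/6)x^5 - (3/8)x^2 - 9/4

write g with unknown coordinates in the stated basis and equate coefficients in (G − (-2)·I) g = f
solving from the highest basis element down gives g = -(3/2)x^7 - (1/6)x^5 - (3/8)x^2 - 9/4
check: G g = 0
so G g − (-2)·g = -3x^7 - (1/3)x^5 - (3/4)x^2 - 9/2 = f ✓


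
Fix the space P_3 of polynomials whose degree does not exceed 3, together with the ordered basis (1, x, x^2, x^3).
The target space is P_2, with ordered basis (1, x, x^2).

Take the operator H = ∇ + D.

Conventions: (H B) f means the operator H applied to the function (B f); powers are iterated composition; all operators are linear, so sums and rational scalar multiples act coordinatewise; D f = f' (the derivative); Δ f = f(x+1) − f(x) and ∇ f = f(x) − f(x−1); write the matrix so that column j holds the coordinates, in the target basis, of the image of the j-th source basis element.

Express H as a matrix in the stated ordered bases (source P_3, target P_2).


image of 1: 0
image of x: 2
image of x^2: 4x - 1
image of x^3: 6x^2 - 3x + 1
each image's coordinates form column j of the matrix

the matrix is [[0, 2, -1, 1]; [0, 0, 4, -3]; [0, 0, 0, 6]] (rows listed top to bottom)


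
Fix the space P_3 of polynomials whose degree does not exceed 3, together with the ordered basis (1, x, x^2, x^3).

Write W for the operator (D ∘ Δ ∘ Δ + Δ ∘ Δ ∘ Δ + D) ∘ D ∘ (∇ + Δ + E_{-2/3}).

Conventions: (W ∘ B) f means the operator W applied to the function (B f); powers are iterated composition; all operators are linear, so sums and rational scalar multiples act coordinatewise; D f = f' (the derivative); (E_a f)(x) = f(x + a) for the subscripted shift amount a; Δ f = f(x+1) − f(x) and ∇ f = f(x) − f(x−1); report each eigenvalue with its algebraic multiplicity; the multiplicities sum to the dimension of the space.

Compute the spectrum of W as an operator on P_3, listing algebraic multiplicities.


image of 1: 0
image of x: 0
image of x^2: 2
image of x^3: 6x + 8
the matrix is upper triangular; its diagonal is (0, 0, 0, 0)
for a triangular matrix the eigenvalues are the diagonal entries, with algebraic multiplicity their repetition count

λ = 0 (multiplicity 4)


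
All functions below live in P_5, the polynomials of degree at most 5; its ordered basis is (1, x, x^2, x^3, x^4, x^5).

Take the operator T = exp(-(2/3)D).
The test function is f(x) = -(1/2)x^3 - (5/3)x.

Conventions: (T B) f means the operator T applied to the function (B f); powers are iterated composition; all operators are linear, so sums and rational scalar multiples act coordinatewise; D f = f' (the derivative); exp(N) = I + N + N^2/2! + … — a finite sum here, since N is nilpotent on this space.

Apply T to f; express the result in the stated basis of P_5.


g(x) = -(1/2)x^3 + x^2 - (7/3)x + 34/27

order-1 term: x^2 + 10/9
order-2 term: -(2/3)x
order-3 term: 4/27
the series for exp(-(2/3)D) f terminates at order 3
exp(-(2/3)D) f = -(1/2)x^3 + x^2 - (7/3)x + 34/27


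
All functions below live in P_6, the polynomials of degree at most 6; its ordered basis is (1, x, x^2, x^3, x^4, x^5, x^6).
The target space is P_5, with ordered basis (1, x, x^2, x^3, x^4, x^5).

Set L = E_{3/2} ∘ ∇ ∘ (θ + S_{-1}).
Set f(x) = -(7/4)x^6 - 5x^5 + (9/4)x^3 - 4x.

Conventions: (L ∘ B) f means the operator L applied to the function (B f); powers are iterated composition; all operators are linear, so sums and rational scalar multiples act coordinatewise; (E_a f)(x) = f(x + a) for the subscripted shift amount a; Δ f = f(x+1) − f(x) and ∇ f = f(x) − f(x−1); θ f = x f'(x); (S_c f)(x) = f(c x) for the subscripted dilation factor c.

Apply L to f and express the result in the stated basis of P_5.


θ f = -(21/2)x^6 - 25x^5 + (27/4)x^3 - 4x
S_{-1} f = -(7/4)x^6 + 5x^5 - (9/4)x^3 + 4x
(θ + S_{-1}) f = -(49/4)x^6 - 20x^5 + (9/2)x^3
∇ (θ + S_{-1}) f = -(147/2)x^5 + (335/4)x^4 - 45x^3 - (11/4)x^2 + 13x - 13/4
E_{3/2} ∇ (θ + S_{-1}) f = -(147/2)x^5 - (935/2)x^4 - (4785/4)x^3 - (6221/4)x^2 - (32923/32)x - 8831/32

the image equals g(x) = -(147/2)x^5 - (935/2)x^4 - (4785/4)x^3 - (6221/4)x^2 - (32923/32)x - 8831/32


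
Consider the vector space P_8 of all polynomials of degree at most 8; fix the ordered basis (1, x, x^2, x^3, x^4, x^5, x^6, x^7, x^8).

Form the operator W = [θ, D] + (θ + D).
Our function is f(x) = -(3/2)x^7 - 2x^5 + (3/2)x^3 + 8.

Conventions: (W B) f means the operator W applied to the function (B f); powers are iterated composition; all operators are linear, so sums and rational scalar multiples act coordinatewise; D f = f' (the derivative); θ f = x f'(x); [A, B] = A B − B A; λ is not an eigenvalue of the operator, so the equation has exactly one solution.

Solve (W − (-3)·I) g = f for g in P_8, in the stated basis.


g(x) = -(3/20)x^7 - (1/4)x^5 + (1/4)x^3 + 8/3

write g with unknown coordinates in the stated basis and equate coefficients in (W − (-3)·I) g = f
solving from the highest basis element down gives g = -(3/20)x^7 - (1/4)x^5 + (1/4)x^3 + 8/3
check: W g = -(21/20)x^7 - (5/4)x^5 + (3/4)x^3
so W g − (-3)·g = -(3/2)x^7 - 2x^5 + (3/2)x^3 + 8 = f ✓


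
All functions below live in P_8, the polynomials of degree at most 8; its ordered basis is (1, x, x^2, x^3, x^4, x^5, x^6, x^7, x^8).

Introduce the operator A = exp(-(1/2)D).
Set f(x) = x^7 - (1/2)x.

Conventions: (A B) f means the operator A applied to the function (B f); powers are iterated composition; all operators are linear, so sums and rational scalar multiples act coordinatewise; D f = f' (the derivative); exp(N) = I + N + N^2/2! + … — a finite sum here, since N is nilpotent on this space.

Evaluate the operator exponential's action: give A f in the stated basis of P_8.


order-1 term: -(7/2)x^6 + 1/4
order-2 term: (21/4)x^5
order-3 term: -(35/8)x^4
order-4 term: (35/16)x^3
order-5 term: -(21/32)x^2
order-6 term: (7/64)x
order-7 term: -1/128
the series for exp(-(1/2)D) f terminates at order 7
exp(-(1/2)D) f = x^7 - (7/2)x^6 + (21/4)x^5 - (35/8)x^4 + (35/16)x^3 - (21/32)x^2 - (25/64)x + 31/128

g(x) = x^7 - (7/2)x^6 + (21/4)x^5 - (35/8)x^4 + (35/16)x^3 - (21/32)x^2 - (25/64)x + 31/128


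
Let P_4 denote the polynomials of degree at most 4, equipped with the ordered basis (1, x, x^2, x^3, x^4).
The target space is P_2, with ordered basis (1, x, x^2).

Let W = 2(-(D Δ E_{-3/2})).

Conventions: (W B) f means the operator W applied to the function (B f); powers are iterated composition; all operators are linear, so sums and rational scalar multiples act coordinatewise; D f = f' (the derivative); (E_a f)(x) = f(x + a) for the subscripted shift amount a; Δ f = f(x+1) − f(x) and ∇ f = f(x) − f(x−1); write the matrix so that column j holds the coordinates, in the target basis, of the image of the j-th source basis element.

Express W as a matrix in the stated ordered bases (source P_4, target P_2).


image of 1: 0
image of x: 0
image of x^2: -4
image of x^3: -12x + 12
image of x^4: -24x^2 + 48x - 26
each image's coordinates form column j of the matrix

the matrix is [[0, 0, -4, 12, -26]; [0, 0, 0, -12, 48]; [0, 0, 0, 0, -24]] (rows listed top to bottom)


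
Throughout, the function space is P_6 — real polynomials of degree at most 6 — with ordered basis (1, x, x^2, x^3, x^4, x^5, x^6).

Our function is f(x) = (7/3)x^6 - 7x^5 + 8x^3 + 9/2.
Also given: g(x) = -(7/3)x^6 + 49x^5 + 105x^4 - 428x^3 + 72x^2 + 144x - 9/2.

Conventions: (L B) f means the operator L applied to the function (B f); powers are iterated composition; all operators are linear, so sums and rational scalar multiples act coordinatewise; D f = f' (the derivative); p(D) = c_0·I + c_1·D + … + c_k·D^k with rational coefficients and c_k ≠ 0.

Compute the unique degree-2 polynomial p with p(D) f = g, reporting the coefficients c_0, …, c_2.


c_0 = -1, c_1 = 3, c_2 = 3

D^0 f = (7/3)x^6 - 7x^5 + 8x^3 + 9/2
D^1 f = 14x^5 - 35x^4 + 24x^2
D^2 f = 70x^4 - 140x^3 + 48x
matching coefficients of g against c_0 f + c_1 Df + … from the top degree down determines the c_i
solution: c_0 = -1, c_1 = 3, c_2 = 3


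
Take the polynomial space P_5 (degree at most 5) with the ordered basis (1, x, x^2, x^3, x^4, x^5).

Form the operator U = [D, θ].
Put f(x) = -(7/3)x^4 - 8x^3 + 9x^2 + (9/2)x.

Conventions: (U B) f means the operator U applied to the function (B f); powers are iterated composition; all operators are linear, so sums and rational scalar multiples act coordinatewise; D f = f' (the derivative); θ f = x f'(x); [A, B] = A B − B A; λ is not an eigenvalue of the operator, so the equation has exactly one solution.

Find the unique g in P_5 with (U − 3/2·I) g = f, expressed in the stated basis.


the result is g(x) = (14/9)x^4 + (256/27)x^3 + (350/27)x^2 + (1157/81)x + 2314/243

write g with unknown coordinates in the stated basis and equate coefficients in (U − 3/2·I) g = f
solving from the highest basis element down gives g = (14/9)x^4 + (256/27)x^3 + (350/27)x^2 + (1157/81)x + 2314/243
check: U g = (56/9)x^3 + (256/9)x^2 + (700/27)x + 1157/81
so U g − 3/2·g = -(7/3)x^4 - 8x^3 + 9x^2 + (9/2)x = f ✓


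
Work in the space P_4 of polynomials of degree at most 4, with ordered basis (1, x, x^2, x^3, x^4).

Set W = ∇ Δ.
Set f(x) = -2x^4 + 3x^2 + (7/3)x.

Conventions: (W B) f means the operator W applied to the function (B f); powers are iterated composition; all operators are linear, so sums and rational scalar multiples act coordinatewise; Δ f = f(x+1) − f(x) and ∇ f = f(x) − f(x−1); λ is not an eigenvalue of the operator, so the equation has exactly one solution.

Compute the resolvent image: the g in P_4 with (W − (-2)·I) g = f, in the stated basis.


the result is g(x) = -x^4 + (15/2)x^2 + (7/6)x - 13/2

write g with unknown coordinates in the stated basis and equate coefficients in (W − (-2)·I) g = f
solving from the highest basis element down gives g = -x^4 + (15/2)x^2 + (7/6)x - 13/2
check: W g = -12x^2 + 13
so W g − (-2)·g = -2x^4 + 3x^2 + (7/3)x = f ✓


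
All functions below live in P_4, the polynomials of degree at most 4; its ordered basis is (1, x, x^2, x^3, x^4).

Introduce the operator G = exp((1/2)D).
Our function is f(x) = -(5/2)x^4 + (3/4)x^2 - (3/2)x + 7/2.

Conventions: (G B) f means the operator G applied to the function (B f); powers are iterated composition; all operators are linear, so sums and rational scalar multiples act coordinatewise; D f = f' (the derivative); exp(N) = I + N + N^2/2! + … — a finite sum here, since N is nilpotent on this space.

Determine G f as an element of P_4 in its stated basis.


order-1 term: -5x^3 + (3/4)x - 3/4
order-2 term: -(15/4)x^2 + 3/16
order-3 term: -(5/4)x
order-4 term: -5/32
the series for exp((1/2)D) f terminates at order 4
exp((1/2)D) f = -(5/2)x^4 - 5x^3 - 3x^2 - 2x + 89/32

the image equals g(x) = -(5/2)x^4 - 5x^3 - 3x^2 - 2x + 89/32


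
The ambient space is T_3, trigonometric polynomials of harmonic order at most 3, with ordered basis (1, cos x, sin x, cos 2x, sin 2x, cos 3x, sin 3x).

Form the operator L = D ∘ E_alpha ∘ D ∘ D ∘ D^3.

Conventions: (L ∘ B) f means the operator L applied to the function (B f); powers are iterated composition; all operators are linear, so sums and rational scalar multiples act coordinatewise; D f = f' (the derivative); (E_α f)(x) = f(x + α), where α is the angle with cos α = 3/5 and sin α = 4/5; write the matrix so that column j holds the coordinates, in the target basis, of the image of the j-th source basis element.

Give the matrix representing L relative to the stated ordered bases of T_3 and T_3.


the matrix is [[0, 0, 0, 0, 0, 0, 0]; [0, -3/5, -4/5, 0, 0, 0, 0]; [0, 4/5, -3/5, 0, 0, 0, 0]; [0, 0, 0, 448/25, -1536/25, 0, 0]; [0, 0, 0, 1536/25, 448/25, 0, 0]; [0, 0, 0, 0, 0, 85293/125, -32076/125]; [0, 0, 0, 0, 0, 32076/125, 85293/125]] (rows listed top to bottom)

image of 1: 0
image of cos x: -(3/5)cos x + (4/5)sin x
image of sin x: -(4/5)cos x - (3/5)sin x
image of cos 2x: (448/25)cos 2x + (1536/25)sin 2x
image of sin 2x: -(1536/25)cos 2x + (448/25)sin 2x
image of cos 3x: (85293/125)cos 3x + (32076/125)sin 3x
image of sin 3x: -(32076/125)cos 3x + (85293/125)sin 3x
each image's coordinates form column j of the matrix


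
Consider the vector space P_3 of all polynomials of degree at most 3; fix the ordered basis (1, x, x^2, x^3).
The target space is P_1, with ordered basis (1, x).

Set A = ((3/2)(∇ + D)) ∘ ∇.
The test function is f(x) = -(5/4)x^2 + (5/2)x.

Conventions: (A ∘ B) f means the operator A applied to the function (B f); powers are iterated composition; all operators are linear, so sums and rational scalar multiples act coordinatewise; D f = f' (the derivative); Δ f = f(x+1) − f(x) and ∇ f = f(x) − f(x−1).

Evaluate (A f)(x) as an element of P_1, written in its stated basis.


∇ f = -(5/2)x + 15/4
∇ ∇ f = -5/2
D ∇ f = -5/2
(∇ + D) ∇ f = -5
((3/2)(∇ + D)) ∇ f = -15/2

the image equals g(x) = -15/2


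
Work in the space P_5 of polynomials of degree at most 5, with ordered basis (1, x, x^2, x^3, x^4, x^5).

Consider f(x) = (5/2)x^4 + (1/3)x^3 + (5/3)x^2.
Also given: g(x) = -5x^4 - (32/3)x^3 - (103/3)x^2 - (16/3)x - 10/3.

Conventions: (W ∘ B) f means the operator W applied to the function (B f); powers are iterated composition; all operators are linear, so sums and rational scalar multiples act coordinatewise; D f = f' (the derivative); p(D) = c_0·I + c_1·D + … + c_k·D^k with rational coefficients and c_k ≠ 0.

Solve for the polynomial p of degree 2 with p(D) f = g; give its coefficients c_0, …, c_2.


D^0 f = (5/2)x^4 + (1/3)x^3 + (5/3)x^2
D^1 f = 10x^3 + x^2 + (10/3)x
D^2 f = 30x^2 + 2x + 10/3
matching coefficients of g against c_0 f + c_1 Df + … from the top degree down determines the c_i
solution: c_0 = -2, c_1 = -1, c_2 = -1

p(D) = -2·I − D − D^2, i.e. c_0 = -2, c_1 = -1, c_2 = -1


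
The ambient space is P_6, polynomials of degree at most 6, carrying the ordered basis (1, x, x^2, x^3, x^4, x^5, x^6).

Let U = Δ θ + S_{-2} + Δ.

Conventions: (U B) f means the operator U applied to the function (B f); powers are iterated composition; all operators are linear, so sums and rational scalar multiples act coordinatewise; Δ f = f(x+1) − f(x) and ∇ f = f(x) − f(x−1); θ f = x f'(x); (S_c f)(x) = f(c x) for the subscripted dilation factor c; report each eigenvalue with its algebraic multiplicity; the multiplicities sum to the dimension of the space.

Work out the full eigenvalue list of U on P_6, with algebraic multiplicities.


λ = -32 (multiplicity 1), λ = -8 (multiplicity 1), λ = -2 (multiplicity 1), λ = 1 (multiplicity 1), λ = 4 (multiplicity 1), λ = 16 (multiplicity 1), λ = 64 (multiplicity 1)

image of 1: 1
image of x: -2x + 2
image of x^2: 4x^2 + 6x + 3
image of x^3: -8x^3 + 12x^2 + 12x + 4
image of x^4: 16x^4 + 20x^3 + 30x^2 + 20x + 5
image of x^5: -32x^5 + 30x^4 + 60x^3 + 60x^2 + 30x + 6
image of x^6: 64x^6 + 42x^5 + 105x^4 + 140x^3 + 105x^2 + 42x + 7
the matrix is upper triangular; its diagonal is (1, -2, 4, -8, 16, -32, 64)
for a triangular matrix the eigenvalues are the diagonal entries, with algebraic multiplicity their repetition count


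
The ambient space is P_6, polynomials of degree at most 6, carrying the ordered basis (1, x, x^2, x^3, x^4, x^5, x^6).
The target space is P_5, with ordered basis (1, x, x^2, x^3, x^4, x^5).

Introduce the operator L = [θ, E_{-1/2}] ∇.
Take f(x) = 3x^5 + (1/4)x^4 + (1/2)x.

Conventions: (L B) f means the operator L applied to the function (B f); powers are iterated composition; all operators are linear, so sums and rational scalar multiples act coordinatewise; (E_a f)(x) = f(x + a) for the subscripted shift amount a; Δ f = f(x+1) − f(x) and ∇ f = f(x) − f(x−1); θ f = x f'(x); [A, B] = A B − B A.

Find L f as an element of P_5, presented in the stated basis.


∇ f = 15x^4 - 29x^3 + (57/2)x^2 - 14x + 13/4
E_{-1/2} ∇ f = 15x^4 - 59x^3 + (189/2)x^2 - (287/4)x + 351/16
θ E_{-1/2} ∇ f = 60x^4 - 177x^3 + 189x^2 - (287/4)x
θ ∇ f = 60x^4 - 87x^3 + 57x^2 - 14x
E_{-1/2} θ ∇ f = 60x^4 - 207x^3 + (555/2)x^2 - (665/4)x + 287/8
[θ, E_{-1/2}] ∇ f = 30x^3 - (177/2)x^2 + (189/2)x - 287/8

the image equals g(x) = 30x^3 - (177/2)x^2 + (189/2)x - 287/8


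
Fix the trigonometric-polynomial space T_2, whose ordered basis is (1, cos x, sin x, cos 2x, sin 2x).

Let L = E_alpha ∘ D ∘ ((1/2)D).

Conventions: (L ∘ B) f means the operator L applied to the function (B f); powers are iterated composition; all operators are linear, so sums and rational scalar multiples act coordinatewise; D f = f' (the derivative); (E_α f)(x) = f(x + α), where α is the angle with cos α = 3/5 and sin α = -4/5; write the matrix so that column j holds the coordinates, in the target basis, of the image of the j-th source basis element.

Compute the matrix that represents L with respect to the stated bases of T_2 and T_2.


the matrix is [[0, 0, 0, 0, 0]; [0, -3/10, 2/5, 0, 0]; [0, -2/5, -3/10, 0, 0]; [0, 0, 0, 14/25, 48/25]; [0, 0, 0, -48/25, 14/25]] (rows listed top to bottom)

image of 1: 0
image of cos x: -(3/10)cos x - (2/5)sin x
image of sin x: (2/5)cos x - (3/10)sin x
image of cos 2x: (14/25)cos 2x - (48/25)sin 2x
image of sin 2x: (48/25)cos 2x + (14/25)sin 2x
each image's coordinates form column j of the matrix


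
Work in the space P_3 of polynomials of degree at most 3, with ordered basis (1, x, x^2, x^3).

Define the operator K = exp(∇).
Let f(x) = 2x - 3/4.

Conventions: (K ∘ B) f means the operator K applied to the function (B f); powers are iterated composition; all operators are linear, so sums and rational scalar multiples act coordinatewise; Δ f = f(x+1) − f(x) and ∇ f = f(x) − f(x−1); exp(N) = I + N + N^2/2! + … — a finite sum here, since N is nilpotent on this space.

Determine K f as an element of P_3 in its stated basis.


order-1 term: 2
the series for exp(∇) f terminates at order 1
exp(∇) f = 2x + 5/4

g(x) = 2x + 5/4


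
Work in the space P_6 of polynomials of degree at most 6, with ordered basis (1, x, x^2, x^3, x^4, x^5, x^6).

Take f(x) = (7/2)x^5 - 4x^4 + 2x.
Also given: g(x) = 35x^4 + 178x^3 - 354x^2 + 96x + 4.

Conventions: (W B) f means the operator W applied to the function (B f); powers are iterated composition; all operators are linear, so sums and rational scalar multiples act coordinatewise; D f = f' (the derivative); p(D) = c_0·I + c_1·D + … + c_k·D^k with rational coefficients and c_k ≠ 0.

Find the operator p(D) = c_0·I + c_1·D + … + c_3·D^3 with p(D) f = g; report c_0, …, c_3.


D^0 f = (7/2)x^5 - 4x^4 + 2x
D^1 f = (35/2)x^4 - 16x^3 + 2
D^2 f = 70x^3 - 48x^2
D^3 f = 210x^2 - 96x
matching coefficients of g against c_0 f + c_1 Df + … from the top degree down determines the c_i
solution: c_0 = 0, c_1 = 2, c_2 = 3, c_3 = -1

p(D) = 2·D + 3·D^2 − D^3, i.e. c_0 = 0, c_1 = 2, c_2 = 3, c_3 = -1


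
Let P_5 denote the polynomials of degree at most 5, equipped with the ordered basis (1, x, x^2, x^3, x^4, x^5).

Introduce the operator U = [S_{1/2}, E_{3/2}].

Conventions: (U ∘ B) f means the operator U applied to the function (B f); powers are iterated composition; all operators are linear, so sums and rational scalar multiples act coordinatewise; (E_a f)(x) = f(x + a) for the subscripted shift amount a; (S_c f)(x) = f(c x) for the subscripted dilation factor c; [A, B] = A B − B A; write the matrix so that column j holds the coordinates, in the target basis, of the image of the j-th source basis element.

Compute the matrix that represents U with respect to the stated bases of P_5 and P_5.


image of 1: 0
image of x: 3/4
image of x^2: (3/4)x + 27/16
image of x^3: (9/16)x^2 + (81/32)x + 189/64
image of x^4: (3/8)x^3 + (81/32)x^2 + (189/32)x + 1215/256
image of x^5: (15/64)x^4 + (135/64)x^3 + (945/128)x^2 + (6075/512)x + 7533/1024
each image's coordinates form column j of the matrix

the matrix is [[0, 3/4, 27/16, 189/64, 1215/256, 7533/1024]; [0, 0, 3/4, 81/32, 189/32, 6075/512]; [0, 0, 0, 9/16, 81/32, 945/128]; [0, 0, 0, 0, 3/8, 135/64]; [0, 0, 0, 0, 0, 15/64]; [0, 0, 0, 0, 0, 0]] (rows listed top to bottom)


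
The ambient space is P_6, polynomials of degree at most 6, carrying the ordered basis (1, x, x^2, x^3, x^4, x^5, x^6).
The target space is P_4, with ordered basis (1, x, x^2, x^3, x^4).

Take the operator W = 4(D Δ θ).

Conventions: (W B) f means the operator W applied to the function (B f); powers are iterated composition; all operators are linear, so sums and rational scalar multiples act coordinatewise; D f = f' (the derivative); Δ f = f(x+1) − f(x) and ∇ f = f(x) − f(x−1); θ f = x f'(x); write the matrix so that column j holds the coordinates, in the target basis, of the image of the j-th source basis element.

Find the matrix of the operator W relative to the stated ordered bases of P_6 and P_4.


image of 1: 0
image of x: 0
image of x^2: 16
image of x^3: 72x + 36
image of x^4: 192x^2 + 192x + 64
image of x^5: 400x^3 + 600x^2 + 400x + 100
image of x^6: 720x^4 + 1440x^3 + 1440x^2 + 720x + 144
each image's coordinates form column j of the matrix

the matrix is [[0, 0, 16, 36, 64, 100, 144]; [0, 0, 0, 72, 192, 400, 720]; [0, 0, 0, 0, 192, 600, 1440]; [0, 0, 0, 0, 0, 400, 1440]; [0, 0, 0, 0, 0, 0, 720]] (rows listed top to bottom)


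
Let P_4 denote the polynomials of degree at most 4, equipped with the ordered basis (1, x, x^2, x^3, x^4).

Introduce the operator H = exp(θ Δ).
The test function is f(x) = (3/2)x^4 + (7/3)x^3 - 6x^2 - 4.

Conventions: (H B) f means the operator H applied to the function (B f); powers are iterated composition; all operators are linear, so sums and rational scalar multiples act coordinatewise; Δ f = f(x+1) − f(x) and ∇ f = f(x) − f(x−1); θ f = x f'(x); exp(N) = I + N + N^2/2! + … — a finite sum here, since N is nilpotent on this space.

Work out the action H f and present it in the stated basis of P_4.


the result is g(x) = (3/2)x^4 + (61/3)x^3 + 80x^2 + 96x - 4

order-1 term: 18x^3 + 32x^2 + x
order-2 term: 54x^2 + 59x
order-3 term: 36x
the series for exp(θ Δ) f terminates at order 3
exp(θ Δ) f = (3/2)x^4 + (61/3)x^3 + 80x^2 + 96x - 4


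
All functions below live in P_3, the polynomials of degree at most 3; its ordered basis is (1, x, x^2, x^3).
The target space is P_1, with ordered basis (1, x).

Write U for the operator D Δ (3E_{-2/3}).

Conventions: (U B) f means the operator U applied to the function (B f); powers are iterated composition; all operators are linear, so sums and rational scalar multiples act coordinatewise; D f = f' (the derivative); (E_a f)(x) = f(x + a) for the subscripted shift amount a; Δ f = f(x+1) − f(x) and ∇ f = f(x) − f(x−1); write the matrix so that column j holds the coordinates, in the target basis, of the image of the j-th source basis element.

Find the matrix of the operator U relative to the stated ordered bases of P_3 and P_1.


image of 1: 0
image of x: 0
image of x^2: 6
image of x^3: 18x - 3
each image's coordinates form column j of the matrix

the matrix is [[0, 0, 6, -3]; [0, 0, 0, 18]] (rows listed top to bottom)


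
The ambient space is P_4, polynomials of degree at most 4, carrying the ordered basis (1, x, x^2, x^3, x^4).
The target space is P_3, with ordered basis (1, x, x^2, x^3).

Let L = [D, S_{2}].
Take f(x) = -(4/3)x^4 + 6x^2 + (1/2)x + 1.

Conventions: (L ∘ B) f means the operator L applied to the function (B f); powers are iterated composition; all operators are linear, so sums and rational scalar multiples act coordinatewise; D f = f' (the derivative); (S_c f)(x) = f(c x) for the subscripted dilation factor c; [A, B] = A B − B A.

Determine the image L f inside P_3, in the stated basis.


S_{2} f = -(64/3)x^4 + 24x^2 + x + 1
D S_{2} f = -(256/3)x^3 + 48x + 1
D f = -(16/3)x^3 + 12x + 1/2
S_{2} D f = -(128/3)x^3 + 24x + 1/2
[D, S_{2}] f = -(128/3)x^3 + 24x + 1/2

g(x) = -(128/3)x^3 + 24x + 1/2


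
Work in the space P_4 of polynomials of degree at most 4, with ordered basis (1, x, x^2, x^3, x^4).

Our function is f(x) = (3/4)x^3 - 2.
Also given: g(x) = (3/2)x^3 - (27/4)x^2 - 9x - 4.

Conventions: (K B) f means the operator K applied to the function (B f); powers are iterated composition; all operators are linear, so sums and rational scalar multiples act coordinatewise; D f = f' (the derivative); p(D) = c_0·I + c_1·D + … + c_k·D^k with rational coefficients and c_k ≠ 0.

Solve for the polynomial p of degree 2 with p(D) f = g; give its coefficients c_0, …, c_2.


c_0 = 2, c_1 = -3, c_2 = -2

D^0 f = (3/4)x^3 - 2
D^1 f = (9/4)x^2
D^2 f = (9/2)x
matching coefficients of g against c_0 f + c_1 Df + … from the top degree down determines the c_i
solution: c_0 = 2, c_1 = -3, c_2 = -2


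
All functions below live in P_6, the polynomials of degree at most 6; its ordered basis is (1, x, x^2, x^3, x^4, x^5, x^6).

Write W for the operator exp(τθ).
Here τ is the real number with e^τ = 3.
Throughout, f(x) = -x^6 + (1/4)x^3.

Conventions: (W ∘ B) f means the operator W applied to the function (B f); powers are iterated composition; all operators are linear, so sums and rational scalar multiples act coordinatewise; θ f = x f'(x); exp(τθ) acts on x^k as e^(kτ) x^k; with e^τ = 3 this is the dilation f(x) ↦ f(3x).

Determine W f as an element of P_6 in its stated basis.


the result is g(x) = -729x^6 + (27/4)x^3

exp(τθ) x^k = e^(kτ) x^k; with e^τ = 3 this sends x^k to 3^k x^k
x^3 ↦ 27 x^3
x^6 ↦ 729 x^6
applying this coordinatewise to f: exp(τθ) f = -729x^6 + (27/4)x^3


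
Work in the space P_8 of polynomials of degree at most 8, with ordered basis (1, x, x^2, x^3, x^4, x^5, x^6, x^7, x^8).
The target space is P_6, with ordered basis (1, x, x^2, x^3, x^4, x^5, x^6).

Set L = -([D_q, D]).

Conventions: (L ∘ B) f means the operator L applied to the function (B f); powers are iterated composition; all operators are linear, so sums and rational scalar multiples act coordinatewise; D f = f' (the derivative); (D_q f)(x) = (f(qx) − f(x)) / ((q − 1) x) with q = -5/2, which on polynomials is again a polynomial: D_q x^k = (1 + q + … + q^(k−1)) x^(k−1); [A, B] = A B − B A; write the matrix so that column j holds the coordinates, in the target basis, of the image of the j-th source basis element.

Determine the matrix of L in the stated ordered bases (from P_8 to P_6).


the matrix is [[0, 0, -7/2, 0, 0, 0, 0, 0, 0]; [0, 0, 0, 14, 0, 0, 0, 0, 0]; [0, 0, 0, 0, -413/8, 0, 0, 0, 0]; [0, 0, 0, 0, 0, 1337/8, 0, 0, 0]; [0, 0, 0, 0, 0, 0, -16527/32, 0, 0]; [0, 0, 0, 0, 0, 0, 0, 24549/16, 0]; [0, 0, 0, 0, 0, 0, 0, 0, -569233/128]] (rows listed top to bottom)

image of 1: 0
image of x: 0
image of x^2: -7/2
image of x^3: 14x
image of x^4: -(413/8)x^2
image of x^5: (1337/8)x^3
image of x^6: -(16527/32)x^4
image of x^7: (24549/16)x^5
image of x^8: -(569233/128)x^6
each image's coordinates form column j of the matrix


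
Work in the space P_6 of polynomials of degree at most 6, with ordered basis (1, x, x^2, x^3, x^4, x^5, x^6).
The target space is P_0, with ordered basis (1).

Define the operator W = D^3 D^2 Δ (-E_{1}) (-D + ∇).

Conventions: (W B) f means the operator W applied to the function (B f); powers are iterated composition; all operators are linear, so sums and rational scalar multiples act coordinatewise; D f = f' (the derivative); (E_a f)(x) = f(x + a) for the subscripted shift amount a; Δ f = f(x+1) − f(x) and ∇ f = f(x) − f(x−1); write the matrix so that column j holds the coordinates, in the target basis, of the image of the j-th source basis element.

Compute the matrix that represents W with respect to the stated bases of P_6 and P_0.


the matrix is [[0, 0, 0, 0, 0, 0, 0]] (rows listed top to bottom)

image of 1: 0
image of x: 0
image of x^2: 0
image of x^3: 0
image of x^4: 0
image of x^5: 0
image of x^6: 0
each image's coordinates form column j of the matrix
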